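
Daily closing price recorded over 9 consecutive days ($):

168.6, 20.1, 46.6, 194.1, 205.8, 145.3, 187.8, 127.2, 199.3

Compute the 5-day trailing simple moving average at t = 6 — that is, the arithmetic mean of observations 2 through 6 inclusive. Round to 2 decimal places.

Sum of periods 2–6: 20.1 + 46.6 + 194.1 + 205.8 + 145.3 = 611.9
Divide by 5: 611.9 / 5 = 122.38

122.38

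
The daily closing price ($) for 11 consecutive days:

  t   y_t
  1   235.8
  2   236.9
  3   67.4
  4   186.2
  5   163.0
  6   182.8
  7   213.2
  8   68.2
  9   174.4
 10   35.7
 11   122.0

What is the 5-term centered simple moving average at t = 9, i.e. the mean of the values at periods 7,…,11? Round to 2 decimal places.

122.70

Sum of periods 7–11: 213.2 + 68.2 + 174.4 + 35.7 + 122.0 = 613.5
Divide by 5: 613.5 / 5 = 122.70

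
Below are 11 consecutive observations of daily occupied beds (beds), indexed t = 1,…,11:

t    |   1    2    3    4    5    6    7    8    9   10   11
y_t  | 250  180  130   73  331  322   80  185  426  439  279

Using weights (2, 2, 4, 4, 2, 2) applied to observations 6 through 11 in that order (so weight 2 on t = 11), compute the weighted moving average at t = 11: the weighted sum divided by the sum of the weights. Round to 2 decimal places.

Weighted sum: 2·322 + 2·80 + 4·185 + 4·426 + 2·439 + 2·279 = 644 + 160 + 740 + 1704 + 878 + 558 = 4684
Weight total: 2 + 2 + 4 + 4 + 2 + 2 = 16
WMA = 4684 / 16 = 292.75

292.75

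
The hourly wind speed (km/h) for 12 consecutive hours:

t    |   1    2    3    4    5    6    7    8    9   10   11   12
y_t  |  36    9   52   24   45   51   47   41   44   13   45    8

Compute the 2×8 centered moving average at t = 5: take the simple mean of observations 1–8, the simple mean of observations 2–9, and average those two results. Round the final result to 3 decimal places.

38.625

Sum over 1–8: 36 + 9 + 52 + 24 + 45 + 51 + 47 + 41 = 305
Sum over 2–9: 9 + 52 + 24 + 45 + 51 + 47 + 41 + 44 = 313
CMA at t=5 = (305 + 313) / (2·8) = 618 / 16 = 38.625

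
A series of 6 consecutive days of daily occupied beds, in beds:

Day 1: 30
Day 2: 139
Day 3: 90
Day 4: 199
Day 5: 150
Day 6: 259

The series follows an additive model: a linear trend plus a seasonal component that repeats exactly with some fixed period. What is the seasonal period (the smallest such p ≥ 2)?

2

First differences y_{t+1} − y_t: 109, -49, 109, -49, 109, …
The difference pattern repeats every 2 terms and not for any smaller step, so p = 2.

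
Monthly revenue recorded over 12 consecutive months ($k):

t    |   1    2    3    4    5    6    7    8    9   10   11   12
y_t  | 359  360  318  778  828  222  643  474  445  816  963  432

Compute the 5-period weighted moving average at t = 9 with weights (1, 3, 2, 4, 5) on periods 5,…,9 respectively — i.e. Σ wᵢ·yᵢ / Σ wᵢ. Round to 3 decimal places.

Weighted sum: 1·828 + 3·222 + 2·643 + 4·474 + 5·445 = 828 + 666 + 1286 + 1896 + 2225 = 6901
Weight total: 1 + 3 + 2 + 4 + 5 = 15
WMA = 6901 / 15 = 460.067

460.067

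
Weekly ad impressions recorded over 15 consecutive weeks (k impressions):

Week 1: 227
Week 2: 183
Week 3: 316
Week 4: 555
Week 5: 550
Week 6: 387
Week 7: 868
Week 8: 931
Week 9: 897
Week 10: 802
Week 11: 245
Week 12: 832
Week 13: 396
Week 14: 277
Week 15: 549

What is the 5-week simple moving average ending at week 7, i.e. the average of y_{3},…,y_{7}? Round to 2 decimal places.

Sum of periods 3–7: 316 + 555 + 550 + 387 + 868 = 2676
Divide by 5: 2676 / 5 = 535.20

535.20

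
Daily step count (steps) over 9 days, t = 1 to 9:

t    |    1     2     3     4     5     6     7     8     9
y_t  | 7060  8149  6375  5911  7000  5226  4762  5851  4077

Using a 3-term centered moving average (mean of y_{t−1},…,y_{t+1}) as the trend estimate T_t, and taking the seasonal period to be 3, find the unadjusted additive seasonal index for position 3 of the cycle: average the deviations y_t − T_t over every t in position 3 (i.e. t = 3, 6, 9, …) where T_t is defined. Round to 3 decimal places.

Season position 3 occurs at t = 3, 6 (where T_t is defined).
t=3: T_3 = 6811.66667; y_3 − T_3 = 6375 − 6811.66667 = -436.66667
t=6: T_6 = 5662.66667; y_6 − T_6 = 5226 − 5662.66667 = -436.66667
Mean deviation: (-436.66667 + -436.66667) / 2 = -436.667

-436.667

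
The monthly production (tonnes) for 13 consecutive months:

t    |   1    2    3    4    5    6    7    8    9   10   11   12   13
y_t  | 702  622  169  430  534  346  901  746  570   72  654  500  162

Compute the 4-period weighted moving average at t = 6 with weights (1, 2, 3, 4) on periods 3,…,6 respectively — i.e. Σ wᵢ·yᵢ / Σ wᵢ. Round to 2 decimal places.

401.50

Weighted sum: 1·169 + 2·430 + 3·534 + 4·346 = 169 + 860 + 1602 + 1384 = 4015
Weight total: 1 + 2 + 3 + 4 = 10
WMA = 4015 / 10 = 401.50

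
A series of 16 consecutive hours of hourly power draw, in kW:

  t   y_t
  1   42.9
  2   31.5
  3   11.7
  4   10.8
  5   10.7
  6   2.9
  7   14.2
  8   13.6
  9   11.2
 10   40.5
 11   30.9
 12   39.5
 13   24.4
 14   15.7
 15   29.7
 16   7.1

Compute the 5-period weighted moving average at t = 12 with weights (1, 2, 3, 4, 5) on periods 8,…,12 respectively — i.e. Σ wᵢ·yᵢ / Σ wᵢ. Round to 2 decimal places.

Weighted sum: 1·13.6 + 2·11.2 + 3·40.5 + 4·30.9 + 5·39.5 = 13.6 + 22.4 + 121.5 + 123.6 + 197.5 = 478.6
Weight total: 1 + 2 + 3 + 4 + 5 = 15
WMA = 478.6 / 15 = 31.91

31.91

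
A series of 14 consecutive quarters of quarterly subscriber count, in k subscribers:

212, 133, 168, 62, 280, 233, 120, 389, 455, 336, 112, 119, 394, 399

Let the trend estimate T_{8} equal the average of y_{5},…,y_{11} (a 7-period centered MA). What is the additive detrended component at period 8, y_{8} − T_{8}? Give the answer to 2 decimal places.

114.00

Trend T_8 = (280 + 233 + 120 + 389 + 455 + 336 + 112) / 7 = 1925/7 = 275.0000
Detrended value: 389 − 275.0000 = 114.00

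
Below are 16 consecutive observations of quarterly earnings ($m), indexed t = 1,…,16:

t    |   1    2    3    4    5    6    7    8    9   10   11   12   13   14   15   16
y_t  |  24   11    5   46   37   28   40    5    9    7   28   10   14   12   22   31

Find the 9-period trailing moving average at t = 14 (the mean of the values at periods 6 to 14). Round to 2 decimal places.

17.00

Sum of periods 6–14: 28 + 40 + 5 + 9 + 7 + 28 + 10 + 14 + 12 = 153
Divide by 9: 153 / 9 = 17.00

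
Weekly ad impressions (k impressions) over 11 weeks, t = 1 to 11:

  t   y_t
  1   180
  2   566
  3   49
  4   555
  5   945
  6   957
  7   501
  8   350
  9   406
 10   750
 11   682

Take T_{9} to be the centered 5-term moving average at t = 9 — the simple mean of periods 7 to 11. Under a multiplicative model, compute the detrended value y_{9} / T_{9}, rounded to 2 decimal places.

0.75

Trend T_9 = (501 + 350 + 406 + 750 + 682) / 5 = 2689/5 = 537.8000
Ratio to trend: 406 / 537.8000 = 0.75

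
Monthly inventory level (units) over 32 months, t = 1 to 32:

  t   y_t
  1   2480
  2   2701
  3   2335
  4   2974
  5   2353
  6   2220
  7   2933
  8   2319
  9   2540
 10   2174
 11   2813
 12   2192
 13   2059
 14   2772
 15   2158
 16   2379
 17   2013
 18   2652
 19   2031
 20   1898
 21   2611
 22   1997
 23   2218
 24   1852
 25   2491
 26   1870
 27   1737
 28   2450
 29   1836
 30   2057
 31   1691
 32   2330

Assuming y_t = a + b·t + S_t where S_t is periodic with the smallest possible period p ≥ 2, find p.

First differences y_{t+1} − y_t: 221, -366, 639, -621, -133, 713, -614, 221, -366, 639, -621, -133, 713, -614, 221, -366, …
The difference pattern repeats every 7 terms and not for any smaller step, so p = 7.

7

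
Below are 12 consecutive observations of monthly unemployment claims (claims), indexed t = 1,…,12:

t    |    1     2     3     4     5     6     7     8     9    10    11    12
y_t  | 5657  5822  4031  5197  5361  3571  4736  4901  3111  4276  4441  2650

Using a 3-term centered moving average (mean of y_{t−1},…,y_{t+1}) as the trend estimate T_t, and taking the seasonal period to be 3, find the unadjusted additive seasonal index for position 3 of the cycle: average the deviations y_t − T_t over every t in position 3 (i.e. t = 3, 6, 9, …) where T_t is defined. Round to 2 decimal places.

Season position 3 occurs at t = 3, 6, 9 (where T_t is defined).
t=3: T_3 = 5016.6667; y_3 − T_3 = 4031 − 5016.6667 = -985.6667
t=6: T_6 = 4556.0000; y_6 − T_6 = 3571 − 4556.0000 = -985.0000
t=9: T_9 = 4096.0000; y_9 − T_9 = 3111 − 4096.0000 = -985.0000
Mean deviation: (-985.6667 + -985.0000 + -985.0000) / 3 = -985.22

-985.22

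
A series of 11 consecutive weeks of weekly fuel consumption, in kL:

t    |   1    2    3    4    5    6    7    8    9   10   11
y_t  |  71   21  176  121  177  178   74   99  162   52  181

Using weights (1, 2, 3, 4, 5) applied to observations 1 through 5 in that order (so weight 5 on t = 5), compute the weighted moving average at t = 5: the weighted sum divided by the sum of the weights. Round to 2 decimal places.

Weighted sum: 1·71 + 2·21 + 3·176 + 4·121 + 5·177 = 71 + 42 + 528 + 484 + 885 = 2010
Weight total: 1 + 2 + 3 + 4 + 5 = 15
WMA = 2010 / 15 = 134.00

134.00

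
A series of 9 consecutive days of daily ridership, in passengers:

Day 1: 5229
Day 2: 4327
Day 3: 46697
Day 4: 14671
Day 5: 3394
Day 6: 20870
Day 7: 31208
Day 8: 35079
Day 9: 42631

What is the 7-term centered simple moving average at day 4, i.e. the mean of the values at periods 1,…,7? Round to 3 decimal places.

Sum of periods 1–7: 5229 + 4327 + 46697 + 14671 + 3394 + 20870 + 31208 = 126396
Divide by 7: 126396 / 7 = 18056.571

18056.571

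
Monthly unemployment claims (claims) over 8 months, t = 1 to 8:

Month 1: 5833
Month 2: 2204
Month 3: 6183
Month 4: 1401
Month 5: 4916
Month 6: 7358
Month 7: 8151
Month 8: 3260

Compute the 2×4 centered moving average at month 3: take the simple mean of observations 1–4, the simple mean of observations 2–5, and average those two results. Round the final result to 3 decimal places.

3790.625

Sum over 1–4: 5833 + 2204 + 6183 + 1401 = 15621
Sum over 2–5: 2204 + 6183 + 1401 + 4916 = 14704
CMA at t=3 = (15621 + 14704) / (2·4) = 30325 / 8 = 3790.625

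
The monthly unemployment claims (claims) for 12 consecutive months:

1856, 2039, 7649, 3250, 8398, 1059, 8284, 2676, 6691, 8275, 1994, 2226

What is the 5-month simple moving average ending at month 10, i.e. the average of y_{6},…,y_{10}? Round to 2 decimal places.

5397.00

Sum of periods 6–10: 1059 + 8284 + 2676 + 6691 + 8275 = 26985
Divide by 5: 26985 / 5 = 5397.00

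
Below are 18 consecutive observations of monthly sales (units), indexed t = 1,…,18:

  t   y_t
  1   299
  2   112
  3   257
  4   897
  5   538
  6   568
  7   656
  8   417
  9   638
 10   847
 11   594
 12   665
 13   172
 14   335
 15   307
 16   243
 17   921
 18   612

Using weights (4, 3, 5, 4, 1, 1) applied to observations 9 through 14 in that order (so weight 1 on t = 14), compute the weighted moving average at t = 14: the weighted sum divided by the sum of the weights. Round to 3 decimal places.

623.889

Weighted sum: 4·638 + 3·847 + 5·594 + 4·665 + 1·172 + 1·335 = 2552 + 2541 + 2970 + 2660 + 172 + 335 = 11230
Weight total: 4 + 3 + 5 + 4 + 1 + 1 = 18
WMA = 11230 / 18 = 623.889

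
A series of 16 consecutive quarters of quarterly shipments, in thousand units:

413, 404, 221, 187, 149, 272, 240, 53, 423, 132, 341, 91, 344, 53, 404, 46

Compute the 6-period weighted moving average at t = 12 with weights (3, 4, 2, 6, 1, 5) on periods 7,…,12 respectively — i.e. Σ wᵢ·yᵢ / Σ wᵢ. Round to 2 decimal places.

160.29

Weighted sum: 3·240 + 4·53 + 2·423 + 6·132 + 1·341 + 5·91 = 720 + 212 + 846 + 792 + 341 + 455 = 3366
Weight total: 3 + 4 + 2 + 6 + 1 + 5 = 21
WMA = 3366 / 21 = 160.29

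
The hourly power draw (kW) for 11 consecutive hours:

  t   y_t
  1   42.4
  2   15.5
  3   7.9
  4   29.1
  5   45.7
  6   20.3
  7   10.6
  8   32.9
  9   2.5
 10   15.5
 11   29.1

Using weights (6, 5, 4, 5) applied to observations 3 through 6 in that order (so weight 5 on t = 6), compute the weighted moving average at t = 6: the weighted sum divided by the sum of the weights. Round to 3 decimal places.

Weighted sum: 6·7.9 + 5·29.1 + 4·45.7 + 5·20.3 = 47.4 + 145.5 + 182.8 + 101.5 = 477.2
Weight total: 6 + 5 + 4 + 5 = 20
WMA = 477.2 / 20 = 23.860

23.860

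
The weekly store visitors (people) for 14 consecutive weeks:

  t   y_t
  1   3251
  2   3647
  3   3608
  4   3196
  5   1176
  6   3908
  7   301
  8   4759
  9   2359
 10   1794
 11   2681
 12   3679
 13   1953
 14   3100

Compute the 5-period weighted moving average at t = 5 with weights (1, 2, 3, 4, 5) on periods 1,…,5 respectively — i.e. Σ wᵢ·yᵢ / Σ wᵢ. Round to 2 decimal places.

2668.87

Weighted sum: 1·3251 + 2·3647 + 3·3608 + 4·3196 + 5·1176 = 3251 + 7294 + 10824 + 12784 + 5880 = 40033
Weight total: 1 + 2 + 3 + 4 + 5 = 15
WMA = 40033 / 15 = 2668.87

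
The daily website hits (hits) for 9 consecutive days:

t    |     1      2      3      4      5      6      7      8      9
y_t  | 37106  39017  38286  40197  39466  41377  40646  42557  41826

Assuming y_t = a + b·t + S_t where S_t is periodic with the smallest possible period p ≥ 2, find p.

2

First differences y_{t+1} − y_t: 1911, -731, 1911, -731, 1911, -731, …
The difference pattern repeats every 2 terms and not for any smaller step, so p = 2.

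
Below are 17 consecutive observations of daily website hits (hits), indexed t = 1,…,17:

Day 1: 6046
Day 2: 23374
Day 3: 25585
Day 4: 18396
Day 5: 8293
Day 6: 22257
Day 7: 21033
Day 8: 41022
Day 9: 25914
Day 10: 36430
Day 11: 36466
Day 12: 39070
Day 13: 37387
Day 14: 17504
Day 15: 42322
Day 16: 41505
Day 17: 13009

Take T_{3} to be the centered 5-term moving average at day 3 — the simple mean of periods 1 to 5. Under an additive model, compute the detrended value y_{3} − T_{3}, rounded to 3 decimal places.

9246.200

Trend T_3 = (6046 + 23374 + 25585 + 18396 + 8293) / 5 = 81694/5 = 16338.80000
Detrended value: 25585 − 16338.80000 = 9246.200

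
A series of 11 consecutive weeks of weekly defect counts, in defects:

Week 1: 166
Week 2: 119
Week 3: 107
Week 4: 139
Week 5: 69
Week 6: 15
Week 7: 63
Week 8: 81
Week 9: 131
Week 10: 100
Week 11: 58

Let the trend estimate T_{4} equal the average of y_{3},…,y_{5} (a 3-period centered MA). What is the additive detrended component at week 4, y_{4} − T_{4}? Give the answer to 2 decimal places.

Trend T_4 = (107 + 139 + 69) / 3 = 315/3 = 105.0000
Detrended value: 139 − 105.0000 = 34.00

34.00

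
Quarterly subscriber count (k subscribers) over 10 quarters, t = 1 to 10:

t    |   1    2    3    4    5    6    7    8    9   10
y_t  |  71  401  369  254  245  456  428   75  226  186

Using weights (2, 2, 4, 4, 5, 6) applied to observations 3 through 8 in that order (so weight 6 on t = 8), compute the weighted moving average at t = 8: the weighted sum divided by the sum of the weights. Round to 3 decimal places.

288.696

Weighted sum: 2·369 + 2·254 + 4·245 + 4·456 + 5·428 + 6·75 = 738 + 508 + 980 + 1824 + 2140 + 450 = 6640
Weight total: 2 + 2 + 4 + 4 + 5 + 6 = 23
WMA = 6640 / 23 = 288.696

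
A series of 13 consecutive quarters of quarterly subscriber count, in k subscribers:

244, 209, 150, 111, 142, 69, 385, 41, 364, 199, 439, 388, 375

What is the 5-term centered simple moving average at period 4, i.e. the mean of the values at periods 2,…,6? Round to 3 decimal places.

136.200

Sum of periods 2–6: 209 + 150 + 111 + 142 + 69 = 681
Divide by 5: 681 / 5 = 136.200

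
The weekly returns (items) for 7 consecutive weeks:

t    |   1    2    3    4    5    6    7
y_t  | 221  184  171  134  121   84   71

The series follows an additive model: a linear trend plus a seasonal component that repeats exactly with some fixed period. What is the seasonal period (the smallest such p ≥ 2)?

2

First differences y_{t+1} − y_t: -37, -13, -37, -13, -37, -13, …
The difference pattern repeats every 2 terms and not for any smaller step, so p = 2.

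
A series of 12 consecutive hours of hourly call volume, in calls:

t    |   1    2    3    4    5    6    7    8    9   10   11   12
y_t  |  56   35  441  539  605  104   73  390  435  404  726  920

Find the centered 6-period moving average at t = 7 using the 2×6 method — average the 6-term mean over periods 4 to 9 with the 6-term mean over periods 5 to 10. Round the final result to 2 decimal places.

Sum over 4–9: 539 + 605 + 104 + 73 + 390 + 435 = 2146
Sum over 5–10: 605 + 104 + 73 + 390 + 435 + 404 = 2011
CMA at t=7 = (2146 + 2011) / (2·6) = 4157 / 12 = 346.42

346.42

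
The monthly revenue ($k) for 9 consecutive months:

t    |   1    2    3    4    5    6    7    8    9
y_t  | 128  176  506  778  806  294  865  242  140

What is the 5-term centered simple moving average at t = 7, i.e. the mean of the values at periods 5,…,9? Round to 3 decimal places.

469.400

Sum of periods 5–9: 806 + 294 + 865 + 242 + 140 = 2347
Divide by 5: 2347 / 5 = 469.400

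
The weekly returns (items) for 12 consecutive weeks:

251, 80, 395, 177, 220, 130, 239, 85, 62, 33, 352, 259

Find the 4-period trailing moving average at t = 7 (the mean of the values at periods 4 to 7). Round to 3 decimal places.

Sum of periods 4–7: 177 + 220 + 130 + 239 = 766
Divide by 4: 766 / 4 = 191.500

191.500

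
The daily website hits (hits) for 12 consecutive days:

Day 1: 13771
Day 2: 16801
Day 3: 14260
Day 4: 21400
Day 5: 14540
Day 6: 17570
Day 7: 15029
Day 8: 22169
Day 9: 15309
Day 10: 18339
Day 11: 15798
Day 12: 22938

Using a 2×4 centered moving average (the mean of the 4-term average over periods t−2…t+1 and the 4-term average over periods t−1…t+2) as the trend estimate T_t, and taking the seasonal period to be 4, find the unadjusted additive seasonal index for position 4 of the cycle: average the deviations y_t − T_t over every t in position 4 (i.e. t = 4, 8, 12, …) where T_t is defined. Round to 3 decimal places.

Season position 4 occurs at t = 4, 8 (where T_t is defined).
t=4: T_4 = 16846.37500; y_4 − T_4 = 21400 − 16846.37500 = 4553.62500
t=8: T_8 = 17615.37500; y_8 − T_8 = 22169 − 17615.37500 = 4553.62500
Mean deviation: (4553.62500 + 4553.62500) / 2 = 4553.625

4553.625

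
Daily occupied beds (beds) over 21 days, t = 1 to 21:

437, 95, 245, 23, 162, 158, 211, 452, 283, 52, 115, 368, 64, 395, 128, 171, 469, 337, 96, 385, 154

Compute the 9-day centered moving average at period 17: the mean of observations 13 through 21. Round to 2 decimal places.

Sum of periods 13–21: 64 + 395 + 128 + 171 + 469 + 337 + 96 + 385 + 154 = 2199
Divide by 9: 2199 / 9 = 244.33

244.33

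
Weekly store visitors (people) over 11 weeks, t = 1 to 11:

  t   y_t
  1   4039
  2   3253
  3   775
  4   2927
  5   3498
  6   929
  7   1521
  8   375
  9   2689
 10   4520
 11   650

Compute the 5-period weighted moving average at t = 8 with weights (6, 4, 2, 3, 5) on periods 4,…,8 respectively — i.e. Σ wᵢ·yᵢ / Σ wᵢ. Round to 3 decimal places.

1992.500

Weighted sum: 6·2927 + 4·3498 + 2·929 + 3·1521 + 5·375 = 17562 + 13992 + 1858 + 4563 + 1875 = 39850
Weight total: 6 + 4 + 2 + 3 + 5 = 20
WMA = 39850 / 20 = 1992.500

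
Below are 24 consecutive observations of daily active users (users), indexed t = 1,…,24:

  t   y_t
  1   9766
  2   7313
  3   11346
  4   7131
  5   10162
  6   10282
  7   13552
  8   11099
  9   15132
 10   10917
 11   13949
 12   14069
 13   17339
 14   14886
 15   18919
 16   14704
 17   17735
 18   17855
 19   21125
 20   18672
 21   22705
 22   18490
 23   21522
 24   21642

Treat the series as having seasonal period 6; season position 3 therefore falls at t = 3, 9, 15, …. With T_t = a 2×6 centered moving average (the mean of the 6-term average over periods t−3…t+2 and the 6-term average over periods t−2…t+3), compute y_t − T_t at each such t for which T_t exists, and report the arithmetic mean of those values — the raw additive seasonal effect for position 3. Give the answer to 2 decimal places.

2328.00

Season position 3 occurs at t = 9, 15, 21 (where T_t is defined).
t=9: T_9 = 12804.0833; y_9 − T_9 = 15132 − 12804.0833 = 2327.9167
t=15: T_15 = 16590.8333; y_15 − T_15 = 18919 − 16590.8333 = 2328.1667
t=21: T_21 = 20377.0833; y_21 − T_21 = 22705 − 20377.0833 = 2327.9167
Mean deviation: (2327.9167 + 2328.1667 + 2327.9167) / 3 = 2328.00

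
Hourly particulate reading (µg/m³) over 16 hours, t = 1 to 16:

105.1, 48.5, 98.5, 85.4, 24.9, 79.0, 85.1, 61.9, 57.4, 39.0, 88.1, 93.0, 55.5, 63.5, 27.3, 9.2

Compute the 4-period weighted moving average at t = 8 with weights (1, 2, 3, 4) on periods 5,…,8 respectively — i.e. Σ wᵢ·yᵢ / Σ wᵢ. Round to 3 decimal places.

Weighted sum: 1·24.9 + 2·79.0 + 3·85.1 + 4·61.9 = 24.9 + 158.0 + 255.3 + 247.6 = 685.8
Weight total: 1 + 2 + 3 + 4 = 10
WMA = 685.8 / 10 = 68.580

68.580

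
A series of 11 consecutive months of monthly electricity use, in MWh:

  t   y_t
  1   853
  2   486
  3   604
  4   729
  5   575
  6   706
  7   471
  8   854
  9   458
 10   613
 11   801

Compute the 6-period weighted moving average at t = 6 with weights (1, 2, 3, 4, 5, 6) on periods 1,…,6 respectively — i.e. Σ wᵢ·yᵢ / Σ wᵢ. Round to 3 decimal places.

650.667

Weighted sum: 1·853 + 2·486 + 3·604 + 4·729 + 5·575 + 6·706 = 853 + 972 + 1812 + 2916 + 2875 + 4236 = 13664
Weight total: 1 + 2 + 3 + 4 + 5 + 6 = 21
WMA = 13664 / 21 = 650.667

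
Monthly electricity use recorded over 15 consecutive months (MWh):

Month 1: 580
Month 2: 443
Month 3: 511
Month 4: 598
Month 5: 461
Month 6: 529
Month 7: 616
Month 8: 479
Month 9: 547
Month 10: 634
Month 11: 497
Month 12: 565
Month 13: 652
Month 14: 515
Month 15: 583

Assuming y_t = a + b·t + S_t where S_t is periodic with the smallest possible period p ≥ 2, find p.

First differences y_{t+1} − y_t: -137, 68, 87, -137, 68, 87, -137, 68, …
The difference pattern repeats every 3 terms and not for any smaller step, so p = 3.

3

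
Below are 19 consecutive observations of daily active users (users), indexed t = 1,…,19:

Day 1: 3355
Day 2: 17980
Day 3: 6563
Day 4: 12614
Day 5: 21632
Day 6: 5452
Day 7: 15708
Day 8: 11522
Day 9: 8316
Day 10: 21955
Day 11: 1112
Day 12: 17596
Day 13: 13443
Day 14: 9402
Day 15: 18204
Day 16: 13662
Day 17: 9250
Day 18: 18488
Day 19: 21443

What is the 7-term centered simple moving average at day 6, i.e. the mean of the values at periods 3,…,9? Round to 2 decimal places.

Sum of periods 3–9: 6563 + 12614 + 21632 + 5452 + 15708 + 11522 + 8316 = 81807
Divide by 7: 81807 / 7 = 11686.71

11686.71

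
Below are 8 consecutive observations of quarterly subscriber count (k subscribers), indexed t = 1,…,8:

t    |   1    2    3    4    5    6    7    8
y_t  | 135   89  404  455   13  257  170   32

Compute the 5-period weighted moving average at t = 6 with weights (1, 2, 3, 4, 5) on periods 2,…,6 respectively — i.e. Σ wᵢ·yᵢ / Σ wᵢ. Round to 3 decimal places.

Weighted sum: 1·89 + 2·404 + 3·455 + 4·13 + 5·257 = 89 + 808 + 1365 + 52 + 1285 = 3599
Weight total: 1 + 2 + 3 + 4 + 5 = 15
WMA = 3599 / 15 = 239.933

239.933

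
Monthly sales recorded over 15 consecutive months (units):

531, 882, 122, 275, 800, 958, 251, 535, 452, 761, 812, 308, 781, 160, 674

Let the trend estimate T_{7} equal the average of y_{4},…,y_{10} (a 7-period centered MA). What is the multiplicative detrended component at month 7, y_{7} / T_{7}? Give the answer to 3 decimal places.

Trend T_7 = (275 + 800 + 958 + 251 + 535 + 452 + 761) / 7 = 4032/7 = 576.00000
Ratio to trend: 251 / 576.00000 = 0.436

0.436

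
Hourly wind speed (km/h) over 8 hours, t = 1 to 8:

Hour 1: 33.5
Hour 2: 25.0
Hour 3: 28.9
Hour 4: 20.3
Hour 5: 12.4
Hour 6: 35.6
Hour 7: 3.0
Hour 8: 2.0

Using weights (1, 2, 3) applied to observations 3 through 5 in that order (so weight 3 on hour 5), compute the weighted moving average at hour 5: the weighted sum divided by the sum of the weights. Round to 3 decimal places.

17.783

Weighted sum: 1·28.9 + 2·20.3 + 3·12.4 = 28.9 + 40.6 + 37.2 = 106.7
Weight total: 1 + 2 + 3 = 6
WMA = 106.7 / 6 = 17.783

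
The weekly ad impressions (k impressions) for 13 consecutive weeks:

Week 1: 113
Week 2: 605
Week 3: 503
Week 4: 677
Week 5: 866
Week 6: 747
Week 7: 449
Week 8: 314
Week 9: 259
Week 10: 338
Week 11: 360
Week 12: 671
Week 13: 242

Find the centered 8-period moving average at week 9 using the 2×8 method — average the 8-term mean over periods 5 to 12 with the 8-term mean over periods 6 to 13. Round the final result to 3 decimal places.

461.500

Sum over 5–12: 866 + 747 + 449 + 314 + 259 + 338 + 360 + 671 = 4004
Sum over 6–13: 747 + 449 + 314 + 259 + 338 + 360 + 671 + 242 = 3380
CMA at t=9 = (4004 + 3380) / (2·8) = 7384 / 16 = 461.500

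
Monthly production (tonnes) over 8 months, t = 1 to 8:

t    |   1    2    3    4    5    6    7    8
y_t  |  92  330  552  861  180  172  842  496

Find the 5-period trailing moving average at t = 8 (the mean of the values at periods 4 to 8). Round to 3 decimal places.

510.200

Sum of periods 4–8: 861 + 180 + 172 + 842 + 496 = 2551
Divide by 5: 2551 / 5 = 510.200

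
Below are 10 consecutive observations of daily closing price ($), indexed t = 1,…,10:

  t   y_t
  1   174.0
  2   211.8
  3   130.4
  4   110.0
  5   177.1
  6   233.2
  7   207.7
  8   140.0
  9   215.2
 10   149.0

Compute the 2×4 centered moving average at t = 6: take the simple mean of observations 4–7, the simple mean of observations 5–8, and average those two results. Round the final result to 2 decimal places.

185.75

Sum over 4–7: 110.0 + 177.1 + 233.2 + 207.7 = 728.0
Sum over 5–8: 177.1 + 233.2 + 207.7 + 140.0 = 758.0
CMA at t=6 = (728.0 + 758.0) / (2·4) = 1486.0 / 8 = 185.75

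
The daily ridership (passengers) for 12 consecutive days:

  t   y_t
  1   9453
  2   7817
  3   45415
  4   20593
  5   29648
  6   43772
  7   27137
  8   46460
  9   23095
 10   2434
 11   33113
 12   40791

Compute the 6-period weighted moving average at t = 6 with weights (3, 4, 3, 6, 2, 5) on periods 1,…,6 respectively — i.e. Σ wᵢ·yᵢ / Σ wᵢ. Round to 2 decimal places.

Weighted sum: 3·9453 + 4·7817 + 3·45415 + 6·20593 + 2·29648 + 5·43772 = 28359 + 31268 + 136245 + 123558 + 59296 + 218860 = 597586
Weight total: 3 + 4 + 3 + 6 + 2 + 5 = 23
WMA = 597586 / 23 = 25982.00

25982.00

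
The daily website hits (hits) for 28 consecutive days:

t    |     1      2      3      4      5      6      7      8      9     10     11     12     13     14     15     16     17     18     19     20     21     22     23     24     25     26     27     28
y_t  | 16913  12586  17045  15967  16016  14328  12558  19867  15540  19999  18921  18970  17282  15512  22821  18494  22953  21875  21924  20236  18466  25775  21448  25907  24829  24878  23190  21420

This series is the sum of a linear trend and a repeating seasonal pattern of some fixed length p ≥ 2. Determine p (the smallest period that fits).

First differences y_{t+1} − y_t: -4327, 4459, -1078, 49, -1688, -1770, 7309, -4327, 4459, -1078, 49, -1688, -1770, 7309, -4327, 4459, …
The difference pattern repeats every 7 terms and not for any smaller step, so p = 7.

7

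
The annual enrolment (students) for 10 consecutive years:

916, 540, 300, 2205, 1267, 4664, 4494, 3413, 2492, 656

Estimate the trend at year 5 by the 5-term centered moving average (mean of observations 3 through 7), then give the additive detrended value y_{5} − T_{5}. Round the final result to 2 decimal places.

-1319.00

Trend T_5 = (300 + 2205 + 1267 + 4664 + 4494) / 5 = 12930/5 = 2586.0000
Detrended value: 1267 − 2586.0000 = -1319.00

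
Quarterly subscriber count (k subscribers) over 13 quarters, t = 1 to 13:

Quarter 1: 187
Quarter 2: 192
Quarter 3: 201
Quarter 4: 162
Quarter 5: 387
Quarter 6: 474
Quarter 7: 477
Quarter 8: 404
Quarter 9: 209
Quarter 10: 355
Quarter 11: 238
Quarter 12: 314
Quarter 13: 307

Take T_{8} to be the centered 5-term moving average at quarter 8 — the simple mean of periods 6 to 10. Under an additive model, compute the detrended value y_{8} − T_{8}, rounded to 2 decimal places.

20.20

Trend T_8 = (474 + 477 + 404 + 209 + 355) / 5 = 1919/5 = 383.8000
Detrended value: 404 − 383.8000 = 20.20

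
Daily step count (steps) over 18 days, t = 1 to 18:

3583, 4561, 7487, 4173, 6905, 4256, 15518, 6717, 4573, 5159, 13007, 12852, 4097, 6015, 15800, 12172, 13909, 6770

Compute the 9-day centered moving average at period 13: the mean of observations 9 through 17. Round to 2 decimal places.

9731.56

Sum of periods 9–17: 4573 + 5159 + 13007 + 12852 + 4097 + 6015 + 15800 + 12172 + 13909 = 87584
Divide by 9: 87584 / 9 = 9731.56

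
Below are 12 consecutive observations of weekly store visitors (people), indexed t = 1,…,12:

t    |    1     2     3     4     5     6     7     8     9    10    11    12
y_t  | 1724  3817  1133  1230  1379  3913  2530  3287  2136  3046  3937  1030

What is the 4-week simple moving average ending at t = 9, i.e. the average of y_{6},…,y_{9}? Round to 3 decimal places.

2966.500

Sum of periods 6–9: 3913 + 2530 + 3287 + 2136 = 11866
Divide by 4: 11866 / 4 = 2966.500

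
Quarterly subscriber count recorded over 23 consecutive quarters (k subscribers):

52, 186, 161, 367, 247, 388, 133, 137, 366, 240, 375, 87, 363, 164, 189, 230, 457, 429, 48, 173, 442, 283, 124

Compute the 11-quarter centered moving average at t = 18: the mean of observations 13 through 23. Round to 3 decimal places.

263.818

Sum of periods 13–23: 363 + 164 + 189 + 230 + 457 + 429 + 48 + 173 + 442 + 283 + 124 = 2902
Divide by 11: 2902 / 11 = 263.818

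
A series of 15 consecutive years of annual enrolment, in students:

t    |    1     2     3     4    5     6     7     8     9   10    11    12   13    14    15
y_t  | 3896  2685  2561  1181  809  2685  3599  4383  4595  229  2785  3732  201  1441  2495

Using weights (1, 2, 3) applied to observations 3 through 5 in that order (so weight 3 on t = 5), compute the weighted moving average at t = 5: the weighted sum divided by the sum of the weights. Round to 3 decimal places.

1225.000

Weighted sum: 1·2561 + 2·1181 + 3·809 = 2561 + 2362 + 2427 = 7350
Weight total: 1 + 2 + 3 = 6
WMA = 7350 / 6 = 1225.000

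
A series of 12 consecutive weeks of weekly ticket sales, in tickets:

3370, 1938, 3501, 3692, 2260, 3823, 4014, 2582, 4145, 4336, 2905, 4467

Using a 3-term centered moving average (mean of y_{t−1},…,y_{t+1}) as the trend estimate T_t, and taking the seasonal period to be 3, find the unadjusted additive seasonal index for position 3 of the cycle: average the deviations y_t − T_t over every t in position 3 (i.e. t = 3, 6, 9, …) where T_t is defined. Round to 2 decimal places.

Season position 3 occurs at t = 3, 6, 9 (where T_t is defined).
t=3: T_3 = 3043.6667; y_3 − T_3 = 3501 − 3043.6667 = 457.3333
t=6: T_6 = 3365.6667; y_6 − T_6 = 3823 − 3365.6667 = 457.3333
t=9: T_9 = 3687.6667; y_9 − T_9 = 4145 − 3687.6667 = 457.3333
Mean deviation: (457.3333 + 457.3333 + 457.3333) / 3 = 457.33

457.33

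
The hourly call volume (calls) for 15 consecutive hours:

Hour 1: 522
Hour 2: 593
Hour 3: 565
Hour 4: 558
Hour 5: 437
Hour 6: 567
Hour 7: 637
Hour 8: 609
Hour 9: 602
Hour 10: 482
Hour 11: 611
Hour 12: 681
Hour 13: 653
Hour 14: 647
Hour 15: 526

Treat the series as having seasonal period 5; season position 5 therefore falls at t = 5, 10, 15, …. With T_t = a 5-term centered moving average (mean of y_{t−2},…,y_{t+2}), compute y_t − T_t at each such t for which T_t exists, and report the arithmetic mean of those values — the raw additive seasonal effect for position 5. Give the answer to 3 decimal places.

Season position 5 occurs at t = 5, 10 (where T_t is defined).
t=5: T_5 = 552.80000; y_5 − T_5 = 437 − 552.80000 = -115.80000
t=10: T_10 = 597.00000; y_10 − T_10 = 482 − 597.00000 = -115.00000
Mean deviation: (-115.80000 + -115.00000) / 2 = -115.400

-115.400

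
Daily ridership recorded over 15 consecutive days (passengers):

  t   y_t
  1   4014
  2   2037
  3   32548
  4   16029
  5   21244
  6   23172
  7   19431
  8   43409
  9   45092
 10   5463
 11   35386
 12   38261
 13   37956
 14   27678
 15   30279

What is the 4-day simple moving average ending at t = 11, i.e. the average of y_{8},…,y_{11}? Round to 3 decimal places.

32337.500

Sum of periods 8–11: 43409 + 45092 + 5463 + 35386 = 129350
Divide by 4: 129350 / 4 = 32337.500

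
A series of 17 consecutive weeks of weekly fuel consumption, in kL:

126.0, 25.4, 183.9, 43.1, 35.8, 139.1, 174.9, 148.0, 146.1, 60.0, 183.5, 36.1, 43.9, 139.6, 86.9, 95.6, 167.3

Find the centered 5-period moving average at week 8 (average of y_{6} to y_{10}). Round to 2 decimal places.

133.62

Sum of periods 6–10: 139.1 + 174.9 + 148.0 + 146.1 + 60.0 = 668.1
Divide by 5: 668.1 / 5 = 133.62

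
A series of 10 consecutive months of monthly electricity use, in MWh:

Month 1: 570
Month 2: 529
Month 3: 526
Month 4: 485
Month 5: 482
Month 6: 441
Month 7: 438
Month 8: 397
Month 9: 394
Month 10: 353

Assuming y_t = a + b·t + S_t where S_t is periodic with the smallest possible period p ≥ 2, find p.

First differences y_{t+1} − y_t: -41, -3, -41, -3, -41, -3, …
The difference pattern repeats every 2 terms and not for any smaller step, so p = 2.

2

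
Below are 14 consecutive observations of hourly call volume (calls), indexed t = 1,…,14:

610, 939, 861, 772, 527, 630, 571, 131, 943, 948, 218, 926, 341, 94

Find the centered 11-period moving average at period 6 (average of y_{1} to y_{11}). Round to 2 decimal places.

Sum of periods 1–11: 610 + 939 + 861 + 772 + 527 + 630 + 571 + 131 + 943 + 948 + 218 = 7150
Divide by 11: 7150 / 11 = 650.00

650.00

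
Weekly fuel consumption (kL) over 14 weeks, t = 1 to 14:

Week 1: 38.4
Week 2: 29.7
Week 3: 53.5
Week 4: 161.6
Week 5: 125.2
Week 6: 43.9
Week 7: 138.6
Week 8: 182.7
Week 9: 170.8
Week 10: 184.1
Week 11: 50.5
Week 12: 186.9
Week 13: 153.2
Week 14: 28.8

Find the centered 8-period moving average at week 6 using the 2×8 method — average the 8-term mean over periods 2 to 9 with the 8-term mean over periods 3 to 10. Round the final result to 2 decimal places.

122.90

Sum over 2–9: 29.7 + 53.5 + 161.6 + 125.2 + 43.9 + 138.6 + 182.7 + 170.8 = 906.0
Sum over 3–10: 53.5 + 161.6 + 125.2 + 43.9 + 138.6 + 182.7 + 170.8 + 184.1 = 1060.4
CMA at t=6 = (906.0 + 1060.4) / (2·8) = 1966.4 / 16 = 122.90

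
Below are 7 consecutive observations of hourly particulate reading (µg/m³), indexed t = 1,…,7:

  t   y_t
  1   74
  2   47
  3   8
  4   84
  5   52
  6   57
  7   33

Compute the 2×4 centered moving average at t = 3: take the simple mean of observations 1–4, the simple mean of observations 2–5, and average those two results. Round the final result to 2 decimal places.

Sum over 1–4: 74 + 47 + 8 + 84 = 213
Sum over 2–5: 47 + 8 + 84 + 52 = 191
CMA at t=3 = (213 + 191) / (2·4) = 404 / 8 = 50.50

50.50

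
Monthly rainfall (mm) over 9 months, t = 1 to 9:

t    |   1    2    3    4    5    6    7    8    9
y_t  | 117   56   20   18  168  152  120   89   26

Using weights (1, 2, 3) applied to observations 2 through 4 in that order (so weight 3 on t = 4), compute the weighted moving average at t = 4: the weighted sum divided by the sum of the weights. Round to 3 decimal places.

25.000

Weighted sum: 1·56 + 2·20 + 3·18 = 56 + 40 + 54 = 150
Weight total: 1 + 2 + 3 = 6
WMA = 150 / 6 = 25.000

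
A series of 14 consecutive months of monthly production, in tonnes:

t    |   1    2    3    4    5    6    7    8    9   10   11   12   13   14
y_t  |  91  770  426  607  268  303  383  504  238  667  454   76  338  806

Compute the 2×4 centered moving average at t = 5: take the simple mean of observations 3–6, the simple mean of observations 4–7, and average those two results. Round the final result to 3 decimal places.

Sum over 3–6: 426 + 607 + 268 + 303 = 1604
Sum over 4–7: 607 + 268 + 303 + 383 = 1561
CMA at t=5 = (1604 + 1561) / (2·4) = 3165 / 8 = 395.625

395.625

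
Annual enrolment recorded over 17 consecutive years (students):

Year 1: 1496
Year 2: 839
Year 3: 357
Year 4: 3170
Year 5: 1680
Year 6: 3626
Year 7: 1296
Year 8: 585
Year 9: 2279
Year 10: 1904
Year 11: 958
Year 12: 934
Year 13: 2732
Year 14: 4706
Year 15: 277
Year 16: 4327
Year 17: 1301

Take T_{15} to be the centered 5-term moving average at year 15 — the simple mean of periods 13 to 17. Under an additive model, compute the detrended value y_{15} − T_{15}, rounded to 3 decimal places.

-2391.600

Trend T_15 = (2732 + 4706 + 277 + 4327 + 1301) / 5 = 13343/5 = 2668.60000
Detrended value: 277 − 2668.60000 = -2391.600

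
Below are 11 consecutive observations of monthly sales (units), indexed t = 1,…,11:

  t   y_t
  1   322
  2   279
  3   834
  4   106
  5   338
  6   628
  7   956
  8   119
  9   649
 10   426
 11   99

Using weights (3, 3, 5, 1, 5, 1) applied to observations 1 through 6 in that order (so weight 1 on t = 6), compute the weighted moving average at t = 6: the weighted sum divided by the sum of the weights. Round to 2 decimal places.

Weighted sum: 3·322 + 3·279 + 5·834 + 1·106 + 5·338 + 1·628 = 966 + 837 + 4170 + 106 + 1690 + 628 = 8397
Weight total: 3 + 3 + 5 + 1 + 5 + 1 = 18
WMA = 8397 / 18 = 466.50

466.50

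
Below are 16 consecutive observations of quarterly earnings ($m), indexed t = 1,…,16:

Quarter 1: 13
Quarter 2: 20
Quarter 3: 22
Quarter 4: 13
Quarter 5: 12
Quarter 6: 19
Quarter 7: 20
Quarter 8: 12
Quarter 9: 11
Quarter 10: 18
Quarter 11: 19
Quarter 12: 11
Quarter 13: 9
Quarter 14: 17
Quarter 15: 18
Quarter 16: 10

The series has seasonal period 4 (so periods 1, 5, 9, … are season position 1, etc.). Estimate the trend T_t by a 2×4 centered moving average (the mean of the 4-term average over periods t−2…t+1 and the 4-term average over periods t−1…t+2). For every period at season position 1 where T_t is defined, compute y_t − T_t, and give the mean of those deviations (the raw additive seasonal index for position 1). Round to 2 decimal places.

Season position 1 occurs at t = 5, 9, 13 (where T_t is defined).
t=5: T_5 = 16.2500; y_5 − T_5 = 12 − 16.2500 = -4.2500
t=9: T_9 = 15.1250; y_9 − T_9 = 11 − 15.1250 = -4.1250
t=13: T_13 = 13.8750; y_13 − T_13 = 9 − 13.8750 = -4.8750
Mean deviation: (-4.2500 + -4.1250 + -4.8750) / 3 = -4.42

-4.42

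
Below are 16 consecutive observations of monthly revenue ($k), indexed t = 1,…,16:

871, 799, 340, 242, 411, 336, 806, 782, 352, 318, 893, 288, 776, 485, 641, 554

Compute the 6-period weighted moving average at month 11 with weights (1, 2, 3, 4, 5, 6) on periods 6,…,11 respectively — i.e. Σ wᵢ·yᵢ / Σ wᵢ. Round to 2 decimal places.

602.38

Weighted sum: 1·336 + 2·806 + 3·782 + 4·352 + 5·318 + 6·893 = 336 + 1612 + 2346 + 1408 + 1590 + 5358 = 12650
Weight total: 1 + 2 + 3 + 4 + 5 + 6 = 21
WMA = 12650 / 21 = 602.38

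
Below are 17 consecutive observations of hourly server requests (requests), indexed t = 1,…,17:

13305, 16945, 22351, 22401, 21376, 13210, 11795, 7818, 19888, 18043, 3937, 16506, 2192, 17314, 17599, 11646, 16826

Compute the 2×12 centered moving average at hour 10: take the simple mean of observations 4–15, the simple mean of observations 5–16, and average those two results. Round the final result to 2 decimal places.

Sum over 4–15: 22401 + 21376 + 13210 + 11795 + 7818 + 19888 + 18043 + 3937 + 16506 + 2192 + 17314 + 17599 = 172079
Sum over 5–16: 21376 + 13210 + 11795 + 7818 + 19888 + 18043 + 3937 + 16506 + 2192 + 17314 + 17599 + 11646 = 161324
CMA at t=10 = (172079 + 161324) / (2·12) = 333403 / 24 = 13891.79

13891.79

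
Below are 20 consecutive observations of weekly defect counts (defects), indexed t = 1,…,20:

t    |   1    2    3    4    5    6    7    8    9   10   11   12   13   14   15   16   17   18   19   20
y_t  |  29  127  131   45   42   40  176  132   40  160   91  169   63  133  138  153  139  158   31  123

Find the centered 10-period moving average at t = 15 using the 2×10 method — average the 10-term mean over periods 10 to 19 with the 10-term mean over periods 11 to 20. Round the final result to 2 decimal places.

121.65

Sum over 10–19: 160 + 91 + 169 + 63 + 133 + 138 + 153 + 139 + 158 + 31 = 1235
Sum over 11–20: 91 + 169 + 63 + 133 + 138 + 153 + 139 + 158 + 31 + 123 = 1198
CMA at t=15 = (1235 + 1198) / (2·10) = 2433 / 20 = 121.65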